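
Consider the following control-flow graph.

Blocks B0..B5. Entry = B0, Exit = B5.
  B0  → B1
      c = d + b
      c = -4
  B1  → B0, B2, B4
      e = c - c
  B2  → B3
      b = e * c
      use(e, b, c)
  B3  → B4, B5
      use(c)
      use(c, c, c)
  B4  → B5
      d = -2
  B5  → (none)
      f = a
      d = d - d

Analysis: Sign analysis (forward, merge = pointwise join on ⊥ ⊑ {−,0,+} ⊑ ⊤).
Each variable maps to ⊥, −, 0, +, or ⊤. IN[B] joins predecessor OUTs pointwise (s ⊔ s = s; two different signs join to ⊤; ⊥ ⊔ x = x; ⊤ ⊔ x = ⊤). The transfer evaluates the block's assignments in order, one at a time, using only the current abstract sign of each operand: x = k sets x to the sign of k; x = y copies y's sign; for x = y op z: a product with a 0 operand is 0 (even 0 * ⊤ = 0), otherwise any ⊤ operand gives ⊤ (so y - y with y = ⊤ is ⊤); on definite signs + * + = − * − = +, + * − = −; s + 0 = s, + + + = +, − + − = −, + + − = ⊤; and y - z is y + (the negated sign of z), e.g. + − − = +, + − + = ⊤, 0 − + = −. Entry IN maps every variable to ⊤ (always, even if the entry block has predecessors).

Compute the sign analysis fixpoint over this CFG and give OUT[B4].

Answer: {a: ⊤, b: ⊤, c: -, d: -, e: ⊤, f: ⊤}

Derivation:
Per-block solution:
  B0:   IN=(all ⊤)   OUT={c:-; rest ⊤}
  B1:   IN={c:-; rest ⊤}   OUT={c:-; rest ⊤}
  B2:   IN={c:-; rest ⊤}   OUT={c:-; rest ⊤}
  B3:   IN={c:-; rest ⊤}   OUT={c:-; rest ⊤}
  B4:   IN={c:-; rest ⊤}   OUT={c:-, d:-; rest ⊤}
  B5:   IN={c:-; rest ⊤}   OUT={c:-; rest ⊤}

Merge at B4: IN[B4] = OUT[B1] ⊔ OUT[B3] = {a: ⊤, b: ⊤, c: -, d: ⊤, e: ⊤, f: ⊤}
Applying B4's transfer function to that IN value gives OUT[B4] (row B4 above).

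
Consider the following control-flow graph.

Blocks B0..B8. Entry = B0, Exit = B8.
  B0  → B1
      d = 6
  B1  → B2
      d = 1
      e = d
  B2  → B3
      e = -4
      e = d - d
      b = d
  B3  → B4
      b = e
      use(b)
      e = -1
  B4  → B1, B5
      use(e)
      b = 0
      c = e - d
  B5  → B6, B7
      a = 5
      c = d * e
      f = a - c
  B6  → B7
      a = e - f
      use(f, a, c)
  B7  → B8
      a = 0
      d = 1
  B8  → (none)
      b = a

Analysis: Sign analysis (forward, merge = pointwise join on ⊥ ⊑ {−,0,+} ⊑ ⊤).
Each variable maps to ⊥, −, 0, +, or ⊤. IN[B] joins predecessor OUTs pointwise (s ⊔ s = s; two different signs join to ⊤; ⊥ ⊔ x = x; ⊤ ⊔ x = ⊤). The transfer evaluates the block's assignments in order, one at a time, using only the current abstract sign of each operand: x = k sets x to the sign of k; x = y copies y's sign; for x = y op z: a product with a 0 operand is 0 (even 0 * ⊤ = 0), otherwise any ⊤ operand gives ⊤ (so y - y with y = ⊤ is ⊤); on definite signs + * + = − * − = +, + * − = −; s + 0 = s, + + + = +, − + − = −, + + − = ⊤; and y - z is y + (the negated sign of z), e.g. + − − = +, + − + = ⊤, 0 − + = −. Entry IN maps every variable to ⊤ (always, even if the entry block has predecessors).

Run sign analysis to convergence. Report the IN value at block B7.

Answer: {a: ⊤, b: 0, c: -, d: +, e: -, f: +}

Working:
Per-block solution:
  B0: | IN=(all ⊤) | OUT={d:+; rest ⊤}
  B1: | IN={d:+; rest ⊤} | OUT={d:+, e:+; rest ⊤}
  B2: | IN={d:+, e:+; rest ⊤} | OUT={b:+, d:+; rest ⊤}
  B3: | IN={b:+, d:+; rest ⊤} | OUT={d:+, e:-; rest ⊤}
  B4: | IN={d:+, e:-; rest ⊤} | OUT={b:0, c:-, d:+, e:-; rest ⊤}
  B5: | IN={b:0, c:-, d:+, e:-; rest ⊤} | OUT={a:+, b:0, c:-, d:+, e:-, f:+; rest ⊤}
  B6: | IN={a:+, b:0, c:-, d:+, e:-, f:+; rest ⊤} | OUT={a:-, b:0, c:-, d:+, e:-, f:+; rest ⊤}
  B7: | IN={b:0, c:-, d:+, e:-, f:+; rest ⊤} | OUT={a:0, b:0, c:-, d:+, e:-, f:+; rest ⊤}
  B8: | IN={a:0, b:0, c:-, d:+, e:-, f:+; rest ⊤} | OUT={a:0, b:0, c:-, d:+, e:-, f:+; rest ⊤}

Merge at B7: IN[B7] = OUT[B5] ⊔ OUT[B6] = {a: ⊤, b: 0, c: -, d: +, e: -, f: +}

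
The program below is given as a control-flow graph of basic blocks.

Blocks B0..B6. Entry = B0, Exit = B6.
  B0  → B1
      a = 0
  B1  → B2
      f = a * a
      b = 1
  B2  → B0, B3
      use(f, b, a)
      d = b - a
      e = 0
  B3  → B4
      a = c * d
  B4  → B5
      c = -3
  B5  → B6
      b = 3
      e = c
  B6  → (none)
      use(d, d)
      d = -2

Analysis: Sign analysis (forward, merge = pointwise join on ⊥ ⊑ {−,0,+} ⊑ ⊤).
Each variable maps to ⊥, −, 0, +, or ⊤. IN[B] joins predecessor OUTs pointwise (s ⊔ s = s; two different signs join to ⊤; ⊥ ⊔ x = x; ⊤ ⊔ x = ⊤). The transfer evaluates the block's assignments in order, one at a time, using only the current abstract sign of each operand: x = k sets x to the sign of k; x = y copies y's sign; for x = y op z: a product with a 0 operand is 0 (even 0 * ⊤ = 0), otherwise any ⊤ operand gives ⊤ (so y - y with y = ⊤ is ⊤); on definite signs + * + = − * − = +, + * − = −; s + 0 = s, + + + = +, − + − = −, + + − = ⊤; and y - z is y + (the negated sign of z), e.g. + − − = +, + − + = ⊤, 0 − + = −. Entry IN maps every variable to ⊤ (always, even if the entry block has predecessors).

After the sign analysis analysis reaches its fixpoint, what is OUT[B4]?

Answer: {a: ⊤, b: +, c: -, d: +, e: 0, f: 0}

Derivation:
Fixpoint table:
  B0: | IN=(all ⊤) | OUT={a:0; rest ⊤}
  B1: | IN={a:0; rest ⊤} | OUT={a:0, b:+, f:0; rest ⊤}
  B2: | IN={a:0, b:+, f:0; rest ⊤} | OUT={a:0, b:+, d:+, e:0, f:0; rest ⊤}
  B3: | IN={a:0, b:+, d:+, e:0, f:0; rest ⊤} | OUT={b:+, d:+, e:0, f:0; rest ⊤}
  B4: | IN={b:+, d:+, e:0, f:0; rest ⊤} | OUT={b:+, c:-, d:+, e:0, f:0; rest ⊤}
  B5: | IN={b:+, c:-, d:+, e:0, f:0; rest ⊤} | OUT={b:+, c:-, d:+, e:-, f:0; rest ⊤}
  B6: | IN={b:+, c:-, d:+, e:-, f:0; rest ⊤} | OUT={b:+, c:-, d:-, e:-, f:0; rest ⊤}

Merge at B4: IN[B4] = OUT[B3] = {a: ⊤, b: +, c: ⊤, d: +, e: 0, f: 0}
Applying B4's transfer function to that IN value gives OUT[B4] (row B4 above).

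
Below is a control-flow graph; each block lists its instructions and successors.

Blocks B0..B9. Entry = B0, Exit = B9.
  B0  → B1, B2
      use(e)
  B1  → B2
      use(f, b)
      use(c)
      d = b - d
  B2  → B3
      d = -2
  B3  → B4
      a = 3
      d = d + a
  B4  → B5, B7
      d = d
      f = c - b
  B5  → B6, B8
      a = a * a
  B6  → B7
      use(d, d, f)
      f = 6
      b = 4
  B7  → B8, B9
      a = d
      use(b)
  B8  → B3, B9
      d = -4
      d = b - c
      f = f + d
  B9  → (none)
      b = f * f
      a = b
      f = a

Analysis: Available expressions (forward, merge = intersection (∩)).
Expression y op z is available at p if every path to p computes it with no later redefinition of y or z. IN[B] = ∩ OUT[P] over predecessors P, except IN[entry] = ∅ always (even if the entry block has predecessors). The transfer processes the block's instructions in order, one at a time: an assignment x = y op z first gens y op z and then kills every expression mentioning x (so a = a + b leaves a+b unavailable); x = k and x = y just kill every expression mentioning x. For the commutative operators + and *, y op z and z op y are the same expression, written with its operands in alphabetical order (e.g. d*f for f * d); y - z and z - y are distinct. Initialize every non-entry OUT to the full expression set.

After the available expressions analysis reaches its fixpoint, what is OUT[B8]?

Converged values:
  B0:  IN={}  OUT={}
  B1:  IN={}  OUT={}
  B2:  IN={}  OUT={}
  B3:  IN={}  OUT={}
  B4:  IN={}  OUT={c-b}
  B5:  IN={c-b}  OUT={c-b}
  B6:  IN={c-b}  OUT={}
  B7:  IN={}  OUT={}
  B8:  IN={}  OUT={b-c}
  B9:  IN={}  OUT={}

Merge at B8: IN[B8] = OUT[B5] ∩ OUT[B7] = {}
Applying B8's transfer function to that IN value gives OUT[B8] (row B8 above).

Answer: {b-c}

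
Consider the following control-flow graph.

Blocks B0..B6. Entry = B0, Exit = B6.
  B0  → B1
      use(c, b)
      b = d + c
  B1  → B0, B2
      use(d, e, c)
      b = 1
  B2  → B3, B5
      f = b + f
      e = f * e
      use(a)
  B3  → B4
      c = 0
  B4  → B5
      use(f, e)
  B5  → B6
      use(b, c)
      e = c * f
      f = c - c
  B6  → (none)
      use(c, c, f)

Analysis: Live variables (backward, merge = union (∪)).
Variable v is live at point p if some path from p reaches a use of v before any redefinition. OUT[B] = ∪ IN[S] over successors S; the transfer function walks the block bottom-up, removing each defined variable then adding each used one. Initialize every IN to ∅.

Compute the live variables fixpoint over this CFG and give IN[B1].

Answer: {a, c, d, e, f}

Derivation:
Converged values:
  B0:  IN={a, b, c, d, e, f}  OUT={a, c, d, e, f}
  B1:  IN={a, c, d, e, f}  OUT={a, b, c, d, e, f}
  B2:  IN={a, b, c, e, f}  OUT={b, c, e, f}
  B3:  IN={b, e, f}  OUT={b, c, e, f}
  B4:  IN={b, c, e, f}  OUT={b, c, f}
  B5:  IN={b, c, f}  OUT={c, f}
  B6:  IN={c, f}  OUT={}

Merge at B1: OUT[B1] = IN[B0] ⊔ IN[B2] = {a, b, c, d, e, f}
Applying B1's transfer function to that OUT value gives IN[B1] (row B1 above).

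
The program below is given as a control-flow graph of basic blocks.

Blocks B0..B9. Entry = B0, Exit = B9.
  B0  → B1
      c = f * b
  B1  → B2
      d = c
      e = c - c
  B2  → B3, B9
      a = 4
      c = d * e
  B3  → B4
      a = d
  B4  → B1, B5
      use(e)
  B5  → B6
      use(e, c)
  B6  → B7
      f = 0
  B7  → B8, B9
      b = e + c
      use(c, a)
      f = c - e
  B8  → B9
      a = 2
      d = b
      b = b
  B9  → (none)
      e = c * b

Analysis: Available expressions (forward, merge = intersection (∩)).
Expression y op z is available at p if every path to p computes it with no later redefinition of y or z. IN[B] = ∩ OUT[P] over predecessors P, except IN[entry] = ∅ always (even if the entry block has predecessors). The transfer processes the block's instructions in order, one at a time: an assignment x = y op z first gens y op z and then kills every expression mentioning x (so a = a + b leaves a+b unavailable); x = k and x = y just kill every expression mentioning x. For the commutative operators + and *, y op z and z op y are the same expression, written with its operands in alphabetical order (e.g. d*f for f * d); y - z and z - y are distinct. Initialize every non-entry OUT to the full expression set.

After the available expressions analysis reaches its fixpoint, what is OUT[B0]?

Per-block solution:
  B0:   IN={}   OUT={b*f}
  B1:   IN={b*f}   OUT={b*f, c-c}
  B2:   IN={b*f, c-c}   OUT={b*f, d*e}
  B3:   IN={b*f, d*e}   OUT={b*f, d*e}
  B4:   IN={b*f, d*e}   OUT={b*f, d*e}
  B5:   IN={b*f, d*e}   OUT={b*f, d*e}
  B6:   IN={b*f, d*e}   OUT={d*e}
  B7:   IN={d*e}   OUT={c+e, c-e, d*e}
  B8:   IN={c+e, c-e, d*e}   OUT={c+e, c-e}
  B9:   IN={}   OUT={b*c}

B0 is the boundary node: IN[B0] = {}
Applying B0's transfer function to that IN value gives OUT[B0] (row B0 above).

Answer: {b*f}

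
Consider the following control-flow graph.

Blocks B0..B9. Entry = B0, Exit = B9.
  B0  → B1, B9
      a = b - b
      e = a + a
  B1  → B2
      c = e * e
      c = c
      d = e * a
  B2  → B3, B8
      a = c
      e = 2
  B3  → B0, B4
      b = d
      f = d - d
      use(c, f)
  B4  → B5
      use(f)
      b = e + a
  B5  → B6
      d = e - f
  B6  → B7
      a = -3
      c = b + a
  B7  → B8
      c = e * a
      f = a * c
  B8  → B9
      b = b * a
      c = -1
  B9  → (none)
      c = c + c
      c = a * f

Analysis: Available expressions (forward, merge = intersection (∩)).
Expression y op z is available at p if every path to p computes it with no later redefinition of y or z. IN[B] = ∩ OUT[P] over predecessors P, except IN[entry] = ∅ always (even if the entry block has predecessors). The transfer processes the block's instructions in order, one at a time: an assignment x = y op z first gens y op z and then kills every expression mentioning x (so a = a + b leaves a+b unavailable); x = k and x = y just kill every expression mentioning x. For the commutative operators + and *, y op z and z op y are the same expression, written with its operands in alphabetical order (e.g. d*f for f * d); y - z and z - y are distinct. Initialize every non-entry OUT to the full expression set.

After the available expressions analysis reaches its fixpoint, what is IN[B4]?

Answer: {d-d}

Trace:
Per-block solution:
  B0:  IN={}  OUT={a+a, b-b}
  B1:  IN={a+a, b-b}  OUT={a*e, a+a, b-b, e*e}
  B2:  IN={a*e, a+a, b-b, e*e}  OUT={b-b}
  B3:  IN={b-b}  OUT={d-d}
  B4:  IN={d-d}  OUT={a+e, d-d}
  B5:  IN={a+e, d-d}  OUT={a+e, e-f}
  B6:  IN={a+e, e-f}  OUT={a+b, e-f}
  B7:  IN={a+b, e-f}  OUT={a*c, a*e, a+b}
  B8:  IN={}  OUT={}
  B9:  IN={}  OUT={a*f}

Merge at B4: IN[B4] = OUT[B3] = {d-d}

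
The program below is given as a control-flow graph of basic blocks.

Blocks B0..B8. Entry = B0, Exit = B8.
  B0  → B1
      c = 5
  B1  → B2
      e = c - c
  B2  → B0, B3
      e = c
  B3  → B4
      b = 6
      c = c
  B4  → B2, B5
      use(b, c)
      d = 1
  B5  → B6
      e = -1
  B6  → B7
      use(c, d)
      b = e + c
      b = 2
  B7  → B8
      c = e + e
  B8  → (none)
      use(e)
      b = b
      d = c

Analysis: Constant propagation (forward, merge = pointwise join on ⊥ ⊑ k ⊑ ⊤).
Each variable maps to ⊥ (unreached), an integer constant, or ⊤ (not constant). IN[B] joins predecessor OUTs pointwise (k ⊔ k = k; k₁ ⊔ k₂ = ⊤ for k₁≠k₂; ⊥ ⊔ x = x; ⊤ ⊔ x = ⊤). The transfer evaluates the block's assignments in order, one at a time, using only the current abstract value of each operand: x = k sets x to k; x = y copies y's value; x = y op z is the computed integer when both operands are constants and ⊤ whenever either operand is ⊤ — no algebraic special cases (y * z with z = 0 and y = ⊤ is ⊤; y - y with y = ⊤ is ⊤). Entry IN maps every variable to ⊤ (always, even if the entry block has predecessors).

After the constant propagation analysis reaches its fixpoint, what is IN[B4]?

Per-block solution:
  B0:   IN=(all ⊤)   OUT={c:5; rest ⊤}
  B1:   IN={c:5; rest ⊤}   OUT={c:5, e:0; rest ⊤}
  B2:   IN={c:5; rest ⊤}   OUT={c:5, e:5; rest ⊤}
  B3:   IN={c:5, e:5; rest ⊤}   OUT={b:6, c:5, e:5; rest ⊤}
  B4:   IN={b:6, c:5, e:5; rest ⊤}   OUT={b:6, c:5, d:1, e:5; rest ⊤}
  B5:   IN={b:6, c:5, d:1, e:5; rest ⊤}   OUT={b:6, c:5, d:1, e:-1; rest ⊤}
  B6:   IN={b:6, c:5, d:1, e:-1; rest ⊤}   OUT={b:2, c:5, d:1, e:-1; rest ⊤}
  B7:   IN={b:2, c:5, d:1, e:-1; rest ⊤}   OUT={b:2, c:-2, d:1, e:-1; rest ⊤}
  B8:   IN={b:2, c:-2, d:1, e:-1; rest ⊤}   OUT={b:2, c:-2, d:-2, e:-1; rest ⊤}

Merge at B4: IN[B4] = OUT[B3] = {a: ⊤, b: 6, c: 5, d: ⊤, e: 5, f: ⊤}

Answer: {a: ⊤, b: 6, c: 5, d: ⊤, e: 5, f: ⊤}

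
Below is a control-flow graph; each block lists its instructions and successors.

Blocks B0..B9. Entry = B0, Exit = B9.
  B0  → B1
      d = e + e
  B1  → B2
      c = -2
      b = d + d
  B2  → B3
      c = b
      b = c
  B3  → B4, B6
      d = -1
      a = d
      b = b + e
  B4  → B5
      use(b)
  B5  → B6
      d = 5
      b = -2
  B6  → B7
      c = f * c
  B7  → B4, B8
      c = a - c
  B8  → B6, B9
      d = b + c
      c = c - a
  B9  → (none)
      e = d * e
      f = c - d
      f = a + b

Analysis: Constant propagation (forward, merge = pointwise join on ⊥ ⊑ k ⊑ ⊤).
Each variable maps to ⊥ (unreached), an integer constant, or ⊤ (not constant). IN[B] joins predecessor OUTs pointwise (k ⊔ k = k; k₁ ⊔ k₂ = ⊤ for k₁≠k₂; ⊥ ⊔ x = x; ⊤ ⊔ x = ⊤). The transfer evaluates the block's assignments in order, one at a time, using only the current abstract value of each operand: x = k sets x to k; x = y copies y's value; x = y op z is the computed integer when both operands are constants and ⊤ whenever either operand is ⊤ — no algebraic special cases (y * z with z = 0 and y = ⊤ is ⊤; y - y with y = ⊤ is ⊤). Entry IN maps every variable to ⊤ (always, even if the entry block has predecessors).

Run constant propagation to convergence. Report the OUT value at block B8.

Answer: {a: -1, b: ⊤, c: ⊤, d: ⊤, e: ⊤, f: ⊤}

Derivation:
Fixpoint table:
  B0:   IN=(all ⊤)   OUT=(all ⊤)
  B1:   IN=(all ⊤)   OUT={c:-2; rest ⊤}
  B2:   IN={c:-2; rest ⊤}   OUT=(all ⊤)
  B3:   IN=(all ⊤)   OUT={a:-1, d:-1; rest ⊤}
  B4:   IN={a:-1; rest ⊤}   OUT={a:-1; rest ⊤}
  B5:   IN={a:-1; rest ⊤}   OUT={a:-1, b:-2, d:5; rest ⊤}
  B6:   IN={a:-1; rest ⊤}   OUT={a:-1; rest ⊤}
  B7:   IN={a:-1; rest ⊤}   OUT={a:-1; rest ⊤}
  B8:   IN={a:-1; rest ⊤}   OUT={a:-1; rest ⊤}
  B9:   IN={a:-1; rest ⊤}   OUT={a:-1; rest ⊤}

Merge at B8: IN[B8] = OUT[B7] = {a: -1, b: ⊤, c: ⊤, d: ⊤, e: ⊤, f: ⊤}
Applying B8's transfer function to that IN value gives OUT[B8] (row B8 above).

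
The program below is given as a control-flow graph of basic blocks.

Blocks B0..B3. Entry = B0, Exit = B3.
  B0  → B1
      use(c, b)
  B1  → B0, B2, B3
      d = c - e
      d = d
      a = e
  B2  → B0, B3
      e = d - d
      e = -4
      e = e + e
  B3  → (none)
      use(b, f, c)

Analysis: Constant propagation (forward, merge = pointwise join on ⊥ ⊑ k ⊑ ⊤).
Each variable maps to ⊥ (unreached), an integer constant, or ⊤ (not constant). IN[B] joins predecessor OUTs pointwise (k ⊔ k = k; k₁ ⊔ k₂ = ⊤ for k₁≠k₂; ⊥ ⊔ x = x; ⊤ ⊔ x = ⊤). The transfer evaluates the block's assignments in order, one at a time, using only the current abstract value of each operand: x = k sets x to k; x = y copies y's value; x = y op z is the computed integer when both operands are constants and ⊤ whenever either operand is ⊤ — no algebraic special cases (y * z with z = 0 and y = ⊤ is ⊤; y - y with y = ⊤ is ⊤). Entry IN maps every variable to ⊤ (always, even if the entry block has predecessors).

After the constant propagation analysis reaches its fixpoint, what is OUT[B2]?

Per-block solution:
  B0:  IN=(all ⊤)  OUT=(all ⊤)
  B1:  IN=(all ⊤)  OUT=(all ⊤)
  B2:  IN=(all ⊤)  OUT={e:-8; rest ⊤}
  B3:  IN=(all ⊤)  OUT=(all ⊤)

Merge at B2: IN[B2] = OUT[B1] = {a: ⊤, b: ⊤, c: ⊤, d: ⊤, e: ⊤, f: ⊤}
Applying B2's transfer function to that IN value gives OUT[B2] (row B2 above).

Answer: {a: ⊤, b: ⊤, c: ⊤, d: ⊤, e: -8, f: ⊤}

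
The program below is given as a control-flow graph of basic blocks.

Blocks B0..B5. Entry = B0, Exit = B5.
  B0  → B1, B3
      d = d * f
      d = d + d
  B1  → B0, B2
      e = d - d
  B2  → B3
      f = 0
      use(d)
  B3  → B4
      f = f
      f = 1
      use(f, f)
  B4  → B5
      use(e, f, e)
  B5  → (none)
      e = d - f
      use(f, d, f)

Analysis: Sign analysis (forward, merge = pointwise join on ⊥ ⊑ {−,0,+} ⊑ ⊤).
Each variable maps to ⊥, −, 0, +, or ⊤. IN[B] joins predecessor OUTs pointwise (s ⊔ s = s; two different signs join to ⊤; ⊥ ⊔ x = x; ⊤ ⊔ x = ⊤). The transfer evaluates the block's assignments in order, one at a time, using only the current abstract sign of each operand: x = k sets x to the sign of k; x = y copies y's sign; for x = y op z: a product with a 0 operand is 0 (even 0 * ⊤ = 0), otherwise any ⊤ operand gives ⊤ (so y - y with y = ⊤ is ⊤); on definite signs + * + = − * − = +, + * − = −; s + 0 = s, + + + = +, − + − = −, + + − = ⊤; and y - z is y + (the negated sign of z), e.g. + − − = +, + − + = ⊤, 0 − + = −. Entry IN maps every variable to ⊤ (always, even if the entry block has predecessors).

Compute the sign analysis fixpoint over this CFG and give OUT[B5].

Converged values:
  B0:  IN=(all ⊤)  OUT=(all ⊤)
  B1:  IN=(all ⊤)  OUT=(all ⊤)
  B2:  IN=(all ⊤)  OUT={f:0; rest ⊤}
  B3:  IN=(all ⊤)  OUT={f:+; rest ⊤}
  B4:  IN={f:+; rest ⊤}  OUT={f:+; rest ⊤}
  B5:  IN={f:+; rest ⊤}  OUT={f:+; rest ⊤}

Merge at B5: IN[B5] = OUT[B4] = {a: ⊤, b: ⊤, c: ⊤, d: ⊤, e: ⊤, f: +}
Applying B5's transfer function to that IN value gives OUT[B5] (row B5 above).

Answer: {a: ⊤, b: ⊤, c: ⊤, d: ⊤, e: ⊤, f: +}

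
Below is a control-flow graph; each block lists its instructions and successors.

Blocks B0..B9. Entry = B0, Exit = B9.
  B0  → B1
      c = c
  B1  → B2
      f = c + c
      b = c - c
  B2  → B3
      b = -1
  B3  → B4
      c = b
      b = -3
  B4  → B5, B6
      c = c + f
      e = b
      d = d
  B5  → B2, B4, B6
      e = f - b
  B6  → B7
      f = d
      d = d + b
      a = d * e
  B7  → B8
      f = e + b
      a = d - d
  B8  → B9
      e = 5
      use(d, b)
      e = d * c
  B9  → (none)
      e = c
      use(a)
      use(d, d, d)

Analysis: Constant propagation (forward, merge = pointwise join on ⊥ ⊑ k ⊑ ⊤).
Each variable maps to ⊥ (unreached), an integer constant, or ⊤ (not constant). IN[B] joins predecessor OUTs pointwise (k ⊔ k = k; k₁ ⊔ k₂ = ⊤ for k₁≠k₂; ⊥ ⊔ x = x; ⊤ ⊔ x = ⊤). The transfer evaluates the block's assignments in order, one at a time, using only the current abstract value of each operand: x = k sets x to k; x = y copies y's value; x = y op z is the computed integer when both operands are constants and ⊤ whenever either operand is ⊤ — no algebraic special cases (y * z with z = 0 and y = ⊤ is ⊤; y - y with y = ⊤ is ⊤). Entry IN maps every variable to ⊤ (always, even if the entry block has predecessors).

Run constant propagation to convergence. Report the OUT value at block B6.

Per-block solution:
  B0:  IN=(all ⊤)  OUT=(all ⊤)
  B1:  IN=(all ⊤)  OUT=(all ⊤)
  B2:  IN=(all ⊤)  OUT={b:-1; rest ⊤}
  B3:  IN={b:-1; rest ⊤}  OUT={b:-3, c:-1; rest ⊤}
  B4:  IN={b:-3; rest ⊤}  OUT={b:-3, e:-3; rest ⊤}
  B5:  IN={b:-3, e:-3; rest ⊤}  OUT={b:-3; rest ⊤}
  B6:  IN={b:-3; rest ⊤}  OUT={b:-3; rest ⊤}
  B7:  IN={b:-3; rest ⊤}  OUT={b:-3; rest ⊤}
  B8:  IN={b:-3; rest ⊤}  OUT={b:-3; rest ⊤}
  B9:  IN={b:-3; rest ⊤}  OUT={b:-3; rest ⊤}

Merge at B6: IN[B6] = OUT[B4] ⊔ OUT[B5] = {a: ⊤, b: -3, c: ⊤, d: ⊤, e: ⊤, f: ⊤}
Applying B6's transfer function to that IN value gives OUT[B6] (row B6 above).

Answer: {a: ⊤, b: -3, c: ⊤, d: ⊤, e: ⊤, f: ⊤}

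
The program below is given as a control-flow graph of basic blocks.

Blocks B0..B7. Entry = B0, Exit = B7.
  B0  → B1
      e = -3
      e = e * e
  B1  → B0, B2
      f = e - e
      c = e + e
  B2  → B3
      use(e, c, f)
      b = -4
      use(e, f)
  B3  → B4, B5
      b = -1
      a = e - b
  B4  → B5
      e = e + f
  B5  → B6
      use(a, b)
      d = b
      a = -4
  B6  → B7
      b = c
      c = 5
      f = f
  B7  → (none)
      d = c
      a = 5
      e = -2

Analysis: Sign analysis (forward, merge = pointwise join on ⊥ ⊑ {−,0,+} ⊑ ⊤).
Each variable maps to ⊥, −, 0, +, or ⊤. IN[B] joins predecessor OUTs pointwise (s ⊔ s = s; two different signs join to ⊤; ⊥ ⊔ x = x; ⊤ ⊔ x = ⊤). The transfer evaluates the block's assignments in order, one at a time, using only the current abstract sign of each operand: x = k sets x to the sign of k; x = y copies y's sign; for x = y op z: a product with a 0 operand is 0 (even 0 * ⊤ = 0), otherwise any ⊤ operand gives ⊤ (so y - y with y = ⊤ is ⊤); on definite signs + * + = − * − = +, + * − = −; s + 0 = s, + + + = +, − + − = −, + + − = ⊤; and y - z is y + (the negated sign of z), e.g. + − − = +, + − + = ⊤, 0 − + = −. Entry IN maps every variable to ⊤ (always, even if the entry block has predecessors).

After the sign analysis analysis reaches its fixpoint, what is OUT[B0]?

Fixpoint table:
  B0:  IN=(all ⊤)  OUT={e:+; rest ⊤}
  B1:  IN={e:+; rest ⊤}  OUT={c:+, e:+; rest ⊤}
  B2:  IN={c:+, e:+; rest ⊤}  OUT={b:-, c:+, e:+; rest ⊤}
  B3:  IN={b:-, c:+, e:+; rest ⊤}  OUT={a:+, b:-, c:+, e:+; rest ⊤}
  B4:  IN={a:+, b:-, c:+, e:+; rest ⊤}  OUT={a:+, b:-, c:+; rest ⊤}
  B5:  IN={a:+, b:-, c:+; rest ⊤}  OUT={a:-, b:-, c:+, d:-; rest ⊤}
  B6:  IN={a:-, b:-, c:+, d:-; rest ⊤}  OUT={a:-, b:+, c:+, d:-; rest ⊤}
  B7:  IN={a:-, b:+, c:+, d:-; rest ⊤}  OUT={a:+, b:+, c:+, d:+, e:-; rest ⊤}

Merge at B0 (entry node, so the boundary value (all ⊤) is joined with the incoming edge(s)): IN[B0] = (all ⊤) ⊔ OUT[B1] = {a: ⊤, b: ⊤, c: ⊤, d: ⊤, e: ⊤, f: ⊤}
Applying B0's transfer function to that IN value gives OUT[B0] (row B0 above).

Answer: {a: ⊤, b: ⊤, c: ⊤, d: ⊤, e: +, f: ⊤}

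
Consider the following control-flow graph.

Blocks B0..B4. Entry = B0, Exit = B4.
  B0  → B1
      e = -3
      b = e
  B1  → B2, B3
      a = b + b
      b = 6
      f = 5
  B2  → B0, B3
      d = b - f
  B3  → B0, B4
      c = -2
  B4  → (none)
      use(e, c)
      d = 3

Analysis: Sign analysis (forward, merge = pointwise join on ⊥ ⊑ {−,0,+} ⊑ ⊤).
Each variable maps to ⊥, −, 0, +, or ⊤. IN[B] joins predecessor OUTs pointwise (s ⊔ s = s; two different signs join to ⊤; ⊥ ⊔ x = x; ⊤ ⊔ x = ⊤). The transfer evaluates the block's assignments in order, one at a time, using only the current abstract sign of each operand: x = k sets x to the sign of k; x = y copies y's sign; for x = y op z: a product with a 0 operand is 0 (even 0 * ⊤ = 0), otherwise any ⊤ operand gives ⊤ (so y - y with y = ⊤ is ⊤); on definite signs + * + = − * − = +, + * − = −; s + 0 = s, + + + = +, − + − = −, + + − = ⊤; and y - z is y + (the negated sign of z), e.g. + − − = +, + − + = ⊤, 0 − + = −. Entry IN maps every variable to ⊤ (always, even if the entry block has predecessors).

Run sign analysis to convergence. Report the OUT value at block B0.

Answer: {a: ⊤, b: -, c: ⊤, d: ⊤, e: -, f: ⊤}

Working:
Fixpoint table:
  B0: | IN=(all ⊤) | OUT={b:-, e:-; rest ⊤}
  B1: | IN={b:-, e:-; rest ⊤} | OUT={a:-, b:+, e:-, f:+; rest ⊤}
  B2: | IN={a:-, b:+, e:-, f:+; rest ⊤} | OUT={a:-, b:+, e:-, f:+; rest ⊤}
  B3: | IN={a:-, b:+, e:-, f:+; rest ⊤} | OUT={a:-, b:+, c:-, e:-, f:+; rest ⊤}
  B4: | IN={a:-, b:+, c:-, e:-, f:+; rest ⊤} | OUT={a:-, b:+, c:-, d:+, e:-, f:+; rest ⊤}

Merge at B0 (entry node, so the boundary value (all ⊤) is joined with the incoming edge(s)): IN[B0] = (all ⊤) ⊔ OUT[B2] ⊔ OUT[B3] = {a: ⊤, b: ⊤, c: ⊤, d: ⊤, e: ⊤, f: ⊤}
Applying B0's transfer function to that IN value gives OUT[B0] (row B0 above).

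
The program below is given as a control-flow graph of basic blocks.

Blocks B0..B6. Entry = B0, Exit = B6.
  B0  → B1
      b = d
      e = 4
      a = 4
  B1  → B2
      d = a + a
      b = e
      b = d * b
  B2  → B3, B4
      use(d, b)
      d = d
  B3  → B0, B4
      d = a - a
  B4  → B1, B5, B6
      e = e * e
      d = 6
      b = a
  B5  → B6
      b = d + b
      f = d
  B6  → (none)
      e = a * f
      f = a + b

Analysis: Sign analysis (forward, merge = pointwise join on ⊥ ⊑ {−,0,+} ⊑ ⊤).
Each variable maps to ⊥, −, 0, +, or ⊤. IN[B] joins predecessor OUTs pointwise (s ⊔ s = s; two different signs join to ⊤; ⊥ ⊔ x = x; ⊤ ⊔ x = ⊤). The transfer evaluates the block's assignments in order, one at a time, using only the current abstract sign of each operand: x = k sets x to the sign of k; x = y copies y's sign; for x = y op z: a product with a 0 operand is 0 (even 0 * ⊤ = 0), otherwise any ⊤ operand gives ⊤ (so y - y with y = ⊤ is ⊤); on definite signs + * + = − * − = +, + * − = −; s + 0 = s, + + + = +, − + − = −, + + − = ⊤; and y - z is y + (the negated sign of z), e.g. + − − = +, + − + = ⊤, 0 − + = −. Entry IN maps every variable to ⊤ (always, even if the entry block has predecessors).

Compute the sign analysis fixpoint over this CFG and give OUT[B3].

Per-block solution:
  B0: | IN=(all ⊤) | OUT={a:+, e:+; rest ⊤}
  B1: | IN={a:+, e:+; rest ⊤} | OUT={a:+, b:+, d:+, e:+; rest ⊤}
  B2: | IN={a:+, b:+, d:+, e:+; rest ⊤} | OUT={a:+, b:+, d:+, e:+; rest ⊤}
  B3: | IN={a:+, b:+, d:+, e:+; rest ⊤} | OUT={a:+, b:+, e:+; rest ⊤}
  B4: | IN={a:+, b:+, e:+; rest ⊤} | OUT={a:+, b:+, d:+, e:+; rest ⊤}
  B5: | IN={a:+, b:+, d:+, e:+; rest ⊤} | OUT={a:+, b:+, d:+, e:+, f:+; rest ⊤}
  B6: | IN={a:+, b:+, d:+, e:+; rest ⊤} | OUT={a:+, b:+, d:+, f:+; rest ⊤}

Merge at B3: IN[B3] = OUT[B2] = {a: +, b: +, c: ⊤, d: +, e: +, f: ⊤}
Applying B3's transfer function to that IN value gives OUT[B3] (row B3 above).

Answer: {a: +, b: +, c: ⊤, d: ⊤, e: +, f: ⊤}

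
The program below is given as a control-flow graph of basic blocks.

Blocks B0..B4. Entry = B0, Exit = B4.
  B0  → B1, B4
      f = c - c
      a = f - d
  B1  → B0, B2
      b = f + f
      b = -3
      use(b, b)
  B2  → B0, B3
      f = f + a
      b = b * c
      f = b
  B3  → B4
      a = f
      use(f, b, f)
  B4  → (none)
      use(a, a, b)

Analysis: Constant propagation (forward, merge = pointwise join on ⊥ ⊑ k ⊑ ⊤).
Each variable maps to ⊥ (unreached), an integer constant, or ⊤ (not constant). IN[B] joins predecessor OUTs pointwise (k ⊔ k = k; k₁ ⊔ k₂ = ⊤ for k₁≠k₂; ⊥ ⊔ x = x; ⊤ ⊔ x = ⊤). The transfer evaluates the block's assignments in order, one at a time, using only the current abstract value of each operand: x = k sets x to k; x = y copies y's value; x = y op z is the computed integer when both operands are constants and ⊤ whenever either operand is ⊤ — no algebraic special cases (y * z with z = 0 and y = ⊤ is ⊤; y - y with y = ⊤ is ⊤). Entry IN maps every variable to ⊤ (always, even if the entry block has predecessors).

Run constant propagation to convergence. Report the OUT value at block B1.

Converged values:
  B0:   IN=(all ⊤)   OUT=(all ⊤)
  B1:   IN=(all ⊤)   OUT={b:-3; rest ⊤}
  B2:   IN={b:-3; rest ⊤}   OUT=(all ⊤)
  B3:   IN=(all ⊤)   OUT=(all ⊤)
  B4:   IN=(all ⊤)   OUT=(all ⊤)

Merge at B1: IN[B1] = OUT[B0] = {a: ⊤, b: ⊤, c: ⊤, d: ⊤, e: ⊤, f: ⊤}
Applying B1's transfer function to that IN value gives OUT[B1] (row B1 above).

Answer: {a: ⊤, b: -3, c: ⊤, d: ⊤, e: ⊤, f: ⊤}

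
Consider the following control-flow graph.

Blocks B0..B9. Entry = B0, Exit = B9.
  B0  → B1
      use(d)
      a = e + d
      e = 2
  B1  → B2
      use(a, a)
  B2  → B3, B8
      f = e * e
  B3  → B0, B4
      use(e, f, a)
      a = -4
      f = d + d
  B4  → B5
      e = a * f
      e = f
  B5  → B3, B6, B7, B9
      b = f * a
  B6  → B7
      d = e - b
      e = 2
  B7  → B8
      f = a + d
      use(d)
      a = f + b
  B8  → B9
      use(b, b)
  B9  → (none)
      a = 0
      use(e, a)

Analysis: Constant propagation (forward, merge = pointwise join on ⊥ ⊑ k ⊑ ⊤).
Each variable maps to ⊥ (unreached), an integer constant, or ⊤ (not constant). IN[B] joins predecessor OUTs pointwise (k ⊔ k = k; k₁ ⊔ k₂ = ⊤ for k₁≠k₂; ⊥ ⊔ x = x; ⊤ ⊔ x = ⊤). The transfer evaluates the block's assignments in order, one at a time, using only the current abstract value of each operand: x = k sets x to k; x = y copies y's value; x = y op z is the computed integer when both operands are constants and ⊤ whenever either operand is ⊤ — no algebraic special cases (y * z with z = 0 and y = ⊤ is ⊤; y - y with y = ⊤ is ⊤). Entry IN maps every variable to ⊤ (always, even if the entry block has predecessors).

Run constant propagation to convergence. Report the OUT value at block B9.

Answer: {a: 0, b: ⊤, c: ⊤, d: ⊤, e: ⊤, f: ⊤}

Working:
Converged values:
  B0:  IN=(all ⊤)  OUT={e:2; rest ⊤}
  B1:  IN={e:2; rest ⊤}  OUT={e:2; rest ⊤}
  B2:  IN={e:2; rest ⊤}  OUT={e:2, f:4; rest ⊤}
  B3:  IN=(all ⊤)  OUT={a:-4; rest ⊤}
  B4:  IN={a:-4; rest ⊤}  OUT={a:-4; rest ⊤}
  B5:  IN={a:-4; rest ⊤}  OUT={a:-4; rest ⊤}
  B6:  IN={a:-4; rest ⊤}  OUT={a:-4, e:2; rest ⊤}
  B7:  IN={a:-4; rest ⊤}  OUT=(all ⊤)
  B8:  IN=(all ⊤)  OUT=(all ⊤)
  B9:  IN=(all ⊤)  OUT={a:0; rest ⊤}

Merge at B9: IN[B9] = OUT[B5] ⊔ OUT[B8] = {a: ⊤, b: ⊤, c: ⊤, d: ⊤, e: ⊤, f: ⊤}
Applying B9's transfer function to that IN value gives OUT[B9] (row B9 above).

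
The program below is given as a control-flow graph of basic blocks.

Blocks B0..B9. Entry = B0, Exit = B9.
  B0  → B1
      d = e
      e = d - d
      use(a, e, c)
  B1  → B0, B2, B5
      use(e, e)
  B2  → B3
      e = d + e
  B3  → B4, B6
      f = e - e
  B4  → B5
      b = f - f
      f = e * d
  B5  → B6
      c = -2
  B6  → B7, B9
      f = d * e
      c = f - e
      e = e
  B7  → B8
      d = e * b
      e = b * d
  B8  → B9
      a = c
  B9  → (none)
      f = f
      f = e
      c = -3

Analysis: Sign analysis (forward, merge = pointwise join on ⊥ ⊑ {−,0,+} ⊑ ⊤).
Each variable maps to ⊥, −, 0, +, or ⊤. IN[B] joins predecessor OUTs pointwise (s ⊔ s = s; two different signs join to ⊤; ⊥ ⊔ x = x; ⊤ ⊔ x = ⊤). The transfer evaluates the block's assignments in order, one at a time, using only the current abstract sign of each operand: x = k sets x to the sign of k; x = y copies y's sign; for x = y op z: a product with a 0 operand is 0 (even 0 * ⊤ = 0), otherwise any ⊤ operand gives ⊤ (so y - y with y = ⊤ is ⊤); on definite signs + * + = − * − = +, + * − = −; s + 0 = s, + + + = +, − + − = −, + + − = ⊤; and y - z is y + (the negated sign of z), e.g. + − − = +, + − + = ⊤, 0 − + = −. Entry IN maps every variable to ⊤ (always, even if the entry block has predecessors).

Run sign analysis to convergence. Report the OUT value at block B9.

Per-block solution:
  B0: | IN=(all ⊤) | OUT=(all ⊤)
  B1: | IN=(all ⊤) | OUT=(all ⊤)
  B2: | IN=(all ⊤) | OUT=(all ⊤)
  B3: | IN=(all ⊤) | OUT=(all ⊤)
  B4: | IN=(all ⊤) | OUT=(all ⊤)
  B5: | IN=(all ⊤) | OUT={c:-; rest ⊤}
  B6: | IN=(all ⊤) | OUT=(all ⊤)
  B7: | IN=(all ⊤) | OUT=(all ⊤)
  B8: | IN=(all ⊤) | OUT=(all ⊤)
  B9: | IN=(all ⊤) | OUT={c:-; rest ⊤}

Merge at B9: IN[B9] = OUT[B6] ⊔ OUT[B8] = {a: ⊤, b: ⊤, c: ⊤, d: ⊤, e: ⊤, f: ⊤}
Applying B9's transfer function to that IN value gives OUT[B9] (row B9 above).

Answer: {a: ⊤, b: ⊤, c: -, d: ⊤, e: ⊤, f: ⊤}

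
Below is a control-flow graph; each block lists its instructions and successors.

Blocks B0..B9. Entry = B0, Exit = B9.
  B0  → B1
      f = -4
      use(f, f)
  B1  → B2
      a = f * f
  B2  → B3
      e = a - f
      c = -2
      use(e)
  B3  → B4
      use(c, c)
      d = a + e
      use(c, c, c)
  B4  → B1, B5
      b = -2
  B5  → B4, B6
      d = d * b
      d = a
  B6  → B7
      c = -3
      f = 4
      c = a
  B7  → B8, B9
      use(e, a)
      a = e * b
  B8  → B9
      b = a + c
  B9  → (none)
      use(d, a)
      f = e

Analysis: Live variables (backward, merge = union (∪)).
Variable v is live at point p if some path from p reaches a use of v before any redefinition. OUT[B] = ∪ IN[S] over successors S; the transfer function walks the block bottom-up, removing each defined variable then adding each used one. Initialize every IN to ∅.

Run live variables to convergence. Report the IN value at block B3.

Answer: {a, c, e, f}

Derivation:
Converged values:
  B0:  IN={}  OUT={f}
  B1:  IN={f}  OUT={a, f}
  B2:  IN={a, f}  OUT={a, c, e, f}
  B3:  IN={a, c, e, f}  OUT={a, d, e, f}
  B4:  IN={a, d, e, f}  OUT={a, b, d, e, f}
  B5:  IN={a, b, d, e, f}  OUT={a, b, d, e, f}
  B6:  IN={a, b, d, e}  OUT={a, b, c, d, e}
  B7:  IN={a, b, c, d, e}  OUT={a, c, d, e}
  B8:  IN={a, c, d, e}  OUT={a, d, e}
  B9:  IN={a, d, e}  OUT={}

Merge at B3: OUT[B3] = IN[B4] = {a, d, e, f}
Applying B3's transfer function to that OUT value gives IN[B3] (row B3 above).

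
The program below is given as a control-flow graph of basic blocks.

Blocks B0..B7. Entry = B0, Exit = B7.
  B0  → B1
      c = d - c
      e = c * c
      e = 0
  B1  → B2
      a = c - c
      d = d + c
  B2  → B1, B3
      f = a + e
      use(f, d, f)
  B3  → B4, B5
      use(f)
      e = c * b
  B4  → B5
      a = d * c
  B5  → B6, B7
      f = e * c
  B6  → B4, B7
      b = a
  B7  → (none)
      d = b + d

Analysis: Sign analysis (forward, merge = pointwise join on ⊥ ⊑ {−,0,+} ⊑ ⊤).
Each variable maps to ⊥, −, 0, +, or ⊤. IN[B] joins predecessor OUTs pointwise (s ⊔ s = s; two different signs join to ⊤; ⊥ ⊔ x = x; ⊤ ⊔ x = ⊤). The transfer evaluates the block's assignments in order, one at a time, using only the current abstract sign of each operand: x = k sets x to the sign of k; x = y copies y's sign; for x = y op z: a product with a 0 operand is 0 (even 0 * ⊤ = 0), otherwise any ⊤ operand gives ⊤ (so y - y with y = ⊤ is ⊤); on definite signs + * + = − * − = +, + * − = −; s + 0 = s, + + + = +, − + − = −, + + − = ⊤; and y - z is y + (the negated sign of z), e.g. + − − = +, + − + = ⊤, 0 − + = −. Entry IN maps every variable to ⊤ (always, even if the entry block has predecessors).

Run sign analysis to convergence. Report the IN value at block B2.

Answer: {a: ⊤, b: ⊤, c: ⊤, d: ⊤, e: 0, f: ⊤}

Trace:
Per-block solution:
  B0:   IN=(all ⊤)   OUT={e:0; rest ⊤}
  B1:   IN={e:0; rest ⊤}   OUT={e:0; rest ⊤}
  B2:   IN={e:0; rest ⊤}   OUT={e:0; rest ⊤}
  B3:   IN={e:0; rest ⊤}   OUT=(all ⊤)
  B4:   IN=(all ⊤)   OUT=(all ⊤)
  B5:   IN=(all ⊤)   OUT=(all ⊤)
  B6:   IN=(all ⊤)   OUT=(all ⊤)
  B7:   IN=(all ⊤)   OUT=(all ⊤)

Merge at B2: IN[B2] = OUT[B1] = {a: ⊤, b: ⊤, c: ⊤, d: ⊤, e: 0, f: ⊤}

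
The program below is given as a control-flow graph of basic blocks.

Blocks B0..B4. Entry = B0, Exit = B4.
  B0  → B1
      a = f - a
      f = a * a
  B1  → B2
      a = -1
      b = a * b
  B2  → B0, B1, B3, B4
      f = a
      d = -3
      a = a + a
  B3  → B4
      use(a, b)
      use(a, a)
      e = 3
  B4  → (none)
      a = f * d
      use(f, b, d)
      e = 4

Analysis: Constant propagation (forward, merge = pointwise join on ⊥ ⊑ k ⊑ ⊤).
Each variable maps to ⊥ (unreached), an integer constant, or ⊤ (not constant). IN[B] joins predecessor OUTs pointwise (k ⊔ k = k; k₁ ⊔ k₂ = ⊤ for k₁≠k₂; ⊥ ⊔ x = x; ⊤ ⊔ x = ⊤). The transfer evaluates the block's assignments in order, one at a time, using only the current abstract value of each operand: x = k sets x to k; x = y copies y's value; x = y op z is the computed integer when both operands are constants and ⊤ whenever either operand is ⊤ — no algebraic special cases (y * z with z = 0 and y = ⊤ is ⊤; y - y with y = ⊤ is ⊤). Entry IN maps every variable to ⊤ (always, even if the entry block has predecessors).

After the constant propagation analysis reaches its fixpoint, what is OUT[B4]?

Answer: {a: 3, b: ⊤, c: ⊤, d: -3, e: 4, f: -1}

Derivation:
Per-block solution:
  B0:  IN=(all ⊤)  OUT=(all ⊤)
  B1:  IN=(all ⊤)  OUT={a:-1; rest ⊤}
  B2:  IN={a:-1; rest ⊤}  OUT={a:-2, d:-3, f:-1; rest ⊤}
  B3:  IN={a:-2, d:-3, f:-1; rest ⊤}  OUT={a:-2, d:-3, e:3, f:-1; rest ⊤}
  B4:  IN={a:-2, d:-3, f:-1; rest ⊤}  OUT={a:3, d:-3, e:4, f:-1; rest ⊤}

Merge at B4: IN[B4] = OUT[B2] ⊔ OUT[B3] = {a: -2, b: ⊤, c: ⊤, d: -3, e: ⊤, f: -1}
Applying B4's transfer function to that IN value gives OUT[B4] (row B4 above).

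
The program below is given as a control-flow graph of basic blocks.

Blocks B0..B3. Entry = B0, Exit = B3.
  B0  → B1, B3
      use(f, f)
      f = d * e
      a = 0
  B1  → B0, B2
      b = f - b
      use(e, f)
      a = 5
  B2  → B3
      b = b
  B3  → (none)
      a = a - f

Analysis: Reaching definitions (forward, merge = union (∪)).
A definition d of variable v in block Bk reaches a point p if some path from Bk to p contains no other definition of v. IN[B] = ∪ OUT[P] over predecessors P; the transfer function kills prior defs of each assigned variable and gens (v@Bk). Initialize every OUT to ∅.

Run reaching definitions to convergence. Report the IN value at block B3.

Answer: {a@B0, a@B1, b@B1, b@B2, f@B0}

Derivation:
Per-block solution:
  B0:  IN={a@B1, b@B1, f@B0}  OUT={a@B0, b@B1, f@B0}
  B1:  IN={a@B0, b@B1, f@B0}  OUT={a@B1, b@B1, f@B0}
  B2:  IN={a@B1, b@B1, f@B0}  OUT={a@B1, b@B2, f@B0}
  B3:  IN={a@B0, a@B1, b@B1, b@B2, f@B0}  OUT={a@B3, b@B1, b@B2, f@B0}

Merge at B3: IN[B3] = OUT[B0] ⊔ OUT[B2] = {a@B0, a@B1, b@B1, b@B2, f@B0}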